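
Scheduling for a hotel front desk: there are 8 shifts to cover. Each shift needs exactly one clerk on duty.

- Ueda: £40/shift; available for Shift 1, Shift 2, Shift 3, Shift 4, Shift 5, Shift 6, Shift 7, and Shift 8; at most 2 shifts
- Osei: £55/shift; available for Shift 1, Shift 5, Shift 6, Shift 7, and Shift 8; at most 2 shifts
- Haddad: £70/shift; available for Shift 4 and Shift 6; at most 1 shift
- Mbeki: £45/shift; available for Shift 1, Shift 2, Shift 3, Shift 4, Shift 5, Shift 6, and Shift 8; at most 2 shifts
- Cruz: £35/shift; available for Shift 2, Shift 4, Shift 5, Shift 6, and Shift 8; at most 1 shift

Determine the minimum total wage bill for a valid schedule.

Picking the cheapest available clerk for each shift independently would cost £295, but that ignores the shift limits.
An optimal schedule: Shift 1→Osei, Shift 2→Mbeki, Shift 3→Ueda, Shift 4→Haddad, Shift 5→Osei, Shift 6→Cruz, Shift 7→Ueda, Shift 8→Mbeki.
Total: 55 + 45 + 40 + 70 + 55 + 35 + 40 + 45 = £385.

£385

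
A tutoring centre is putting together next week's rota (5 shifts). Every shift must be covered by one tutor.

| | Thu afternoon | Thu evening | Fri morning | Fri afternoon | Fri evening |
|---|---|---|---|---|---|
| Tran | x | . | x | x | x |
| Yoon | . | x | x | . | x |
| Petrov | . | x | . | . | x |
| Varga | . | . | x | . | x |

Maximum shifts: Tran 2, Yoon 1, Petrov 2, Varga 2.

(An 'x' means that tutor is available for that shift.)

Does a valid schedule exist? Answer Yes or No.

Thu afternoon can only be covered by Tran, so that assignment is forced.
Fri afternoon can only be covered by Tran, so that assignment is forced.
One valid schedule: Thu afternoon→Tran, Thu evening→Yoon, Fri morning→Varga, Fri afternoon→Tran, Fri evening→Petrov.
Loads: Tran 2/2, Yoon 1/1, Petrov 1/2, Varga 1/2 — all within limits.

Yes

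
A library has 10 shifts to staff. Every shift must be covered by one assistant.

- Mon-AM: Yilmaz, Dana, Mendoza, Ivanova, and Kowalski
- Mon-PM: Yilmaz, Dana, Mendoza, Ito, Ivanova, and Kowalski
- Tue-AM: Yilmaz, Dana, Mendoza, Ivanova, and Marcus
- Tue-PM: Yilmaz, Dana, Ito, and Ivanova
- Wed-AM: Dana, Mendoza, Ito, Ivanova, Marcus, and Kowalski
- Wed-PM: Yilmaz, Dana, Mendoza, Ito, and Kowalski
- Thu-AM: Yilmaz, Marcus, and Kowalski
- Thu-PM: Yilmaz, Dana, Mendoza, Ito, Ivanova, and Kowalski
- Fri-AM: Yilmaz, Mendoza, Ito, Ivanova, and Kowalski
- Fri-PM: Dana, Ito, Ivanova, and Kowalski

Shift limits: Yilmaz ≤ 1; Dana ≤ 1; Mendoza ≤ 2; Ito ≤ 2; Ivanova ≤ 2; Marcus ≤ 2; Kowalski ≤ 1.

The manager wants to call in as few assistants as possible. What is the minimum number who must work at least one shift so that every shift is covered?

10 slots to fill and no one can take more than 2, so at least ⌈10/2⌉ = 5 assistants are needed.
Any 5 assistants together have capacity at most 2+2+2+2+1 = 9 < 10 slots, so 5 can never suffice.
Yilmaz, Dana, Mendoza, Ito, Ivanova, and Marcus alone can cover everything: Mon-AM→Mendoza, Mon-PM→Ivanova, Tue-AM→Marcus, Tue-PM→Ito, Wed-AM→Marcus, Wed-PM→Mendoza, Thu-AM→Yilmaz, Thu-PM→Ivanova, Fri-AM→Ito, Fri-PM→Dana.

6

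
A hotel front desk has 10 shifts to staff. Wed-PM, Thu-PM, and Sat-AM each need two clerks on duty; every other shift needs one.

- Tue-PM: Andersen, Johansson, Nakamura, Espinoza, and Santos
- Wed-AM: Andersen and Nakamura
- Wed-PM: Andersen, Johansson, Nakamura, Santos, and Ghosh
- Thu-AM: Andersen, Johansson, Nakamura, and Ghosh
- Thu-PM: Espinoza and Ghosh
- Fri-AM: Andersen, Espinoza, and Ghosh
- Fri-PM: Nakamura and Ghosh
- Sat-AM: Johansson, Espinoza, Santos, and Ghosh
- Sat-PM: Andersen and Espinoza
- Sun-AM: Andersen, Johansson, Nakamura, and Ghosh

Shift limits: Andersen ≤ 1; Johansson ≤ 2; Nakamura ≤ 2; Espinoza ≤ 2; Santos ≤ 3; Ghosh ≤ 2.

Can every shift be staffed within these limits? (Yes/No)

No

Total capacity is 1+2+2+2+3+2 = 12 but 13 worker-slots are needed — infeasible.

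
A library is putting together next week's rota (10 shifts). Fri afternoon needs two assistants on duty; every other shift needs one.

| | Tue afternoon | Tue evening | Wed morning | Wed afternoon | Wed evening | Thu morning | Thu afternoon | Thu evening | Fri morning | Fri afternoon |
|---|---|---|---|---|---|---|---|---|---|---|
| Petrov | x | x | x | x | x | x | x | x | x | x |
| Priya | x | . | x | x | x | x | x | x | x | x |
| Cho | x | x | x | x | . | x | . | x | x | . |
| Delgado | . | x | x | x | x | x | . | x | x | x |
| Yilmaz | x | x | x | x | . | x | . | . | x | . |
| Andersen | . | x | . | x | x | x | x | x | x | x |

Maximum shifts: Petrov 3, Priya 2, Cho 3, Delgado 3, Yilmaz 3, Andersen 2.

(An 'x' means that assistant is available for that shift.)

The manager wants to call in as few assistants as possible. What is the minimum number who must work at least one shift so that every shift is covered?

11 slots to fill and no one can take more than 3, so at least ⌈11/3⌉ = 4 assistants are needed.
Petrov, Priya, Cho, and Delgado alone can cover everything: Tue afternoon→Petrov, Tue evening→Petrov, Wed morning→Cho, Wed afternoon→Cho, Wed evening→Priya, Thu morning→Cho, Thu afternoon→Petrov, Thu evening→Delgado, Fri morning→Delgado, Fri afternoon→Priya+Delgado.

4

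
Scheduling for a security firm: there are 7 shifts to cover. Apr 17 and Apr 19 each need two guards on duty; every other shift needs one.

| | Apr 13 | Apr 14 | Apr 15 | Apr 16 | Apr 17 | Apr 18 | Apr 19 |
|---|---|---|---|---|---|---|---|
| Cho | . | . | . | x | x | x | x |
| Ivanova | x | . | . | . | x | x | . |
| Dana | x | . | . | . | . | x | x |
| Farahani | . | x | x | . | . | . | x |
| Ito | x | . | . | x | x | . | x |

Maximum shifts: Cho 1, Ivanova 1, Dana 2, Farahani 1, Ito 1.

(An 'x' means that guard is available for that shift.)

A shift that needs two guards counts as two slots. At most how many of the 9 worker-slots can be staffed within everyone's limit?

6

Total capacity across all guards is 1+1+2+1+1 = 6, and 9 slots are needed, so at most 6 can be filled.
An assignment achieving 6: Apr 13→Ivanova, Apr 14→Farahani, Apr 16→Cho, Apr 17→Ito, Apr 18→Dana, Apr 19→Dana.
Loads: Cho 1/1, Ivanova 1/1, Dana 2/2, Farahani 1/1, Ito 1/1.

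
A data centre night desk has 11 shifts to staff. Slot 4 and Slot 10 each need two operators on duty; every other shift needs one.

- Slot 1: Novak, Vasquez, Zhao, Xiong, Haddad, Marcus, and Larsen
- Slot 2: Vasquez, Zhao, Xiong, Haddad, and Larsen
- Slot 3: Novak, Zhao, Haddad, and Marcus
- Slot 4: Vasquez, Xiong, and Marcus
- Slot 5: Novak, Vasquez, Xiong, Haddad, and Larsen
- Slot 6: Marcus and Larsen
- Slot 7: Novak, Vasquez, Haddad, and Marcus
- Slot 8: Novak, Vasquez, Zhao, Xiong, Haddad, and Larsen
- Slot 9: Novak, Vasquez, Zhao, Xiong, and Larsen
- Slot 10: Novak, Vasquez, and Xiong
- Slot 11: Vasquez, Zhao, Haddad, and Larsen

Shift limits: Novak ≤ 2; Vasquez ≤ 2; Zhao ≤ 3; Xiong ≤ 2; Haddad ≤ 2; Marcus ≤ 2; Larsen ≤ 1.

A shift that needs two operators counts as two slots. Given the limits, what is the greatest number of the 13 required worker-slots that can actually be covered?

Total capacity across all operators is 2+2+3+2+2+2+1 = 14, and 13 slots are needed, so at most 13 can be filled.
An assignment achieving 13: Slot 1→Marcus, Slot 2→Zhao, Slot 3→Novak, Slot 4→Vasquez+Xiong, Slot 5→Xiong, Slot 6→Marcus, Slot 7→Haddad, Slot 8→Haddad, Slot 9→Zhao, Slot 10→Novak+Vasquez, Slot 11→Zhao.
Loads: Novak 2/2, Vasquez 2/2, Zhao 3/3, Xiong 2/2, Haddad 2/2, Marcus 2/2, Larsen 0/1.

13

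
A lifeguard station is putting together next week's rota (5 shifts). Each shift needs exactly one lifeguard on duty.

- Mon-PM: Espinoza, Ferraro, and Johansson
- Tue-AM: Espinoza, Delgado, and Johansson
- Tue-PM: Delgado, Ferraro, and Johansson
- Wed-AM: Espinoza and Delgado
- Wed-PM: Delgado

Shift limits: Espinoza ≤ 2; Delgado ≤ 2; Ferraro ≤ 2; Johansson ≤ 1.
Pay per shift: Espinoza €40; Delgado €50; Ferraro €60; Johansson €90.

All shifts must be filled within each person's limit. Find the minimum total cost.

€240

Wed-PM can only be covered by Delgado, so that assignment is forced.
Picking the cheapest available lifeguard for each shift independently would cost €220, but that ignores the shift limits.
An optimal schedule: Mon-PM→Espinoza, Tue-AM→Delgado, Tue-PM→Ferraro, Wed-AM→Espinoza, Wed-PM→Delgado.
Total: 40 + 50 + 60 + 40 + 50 = €240.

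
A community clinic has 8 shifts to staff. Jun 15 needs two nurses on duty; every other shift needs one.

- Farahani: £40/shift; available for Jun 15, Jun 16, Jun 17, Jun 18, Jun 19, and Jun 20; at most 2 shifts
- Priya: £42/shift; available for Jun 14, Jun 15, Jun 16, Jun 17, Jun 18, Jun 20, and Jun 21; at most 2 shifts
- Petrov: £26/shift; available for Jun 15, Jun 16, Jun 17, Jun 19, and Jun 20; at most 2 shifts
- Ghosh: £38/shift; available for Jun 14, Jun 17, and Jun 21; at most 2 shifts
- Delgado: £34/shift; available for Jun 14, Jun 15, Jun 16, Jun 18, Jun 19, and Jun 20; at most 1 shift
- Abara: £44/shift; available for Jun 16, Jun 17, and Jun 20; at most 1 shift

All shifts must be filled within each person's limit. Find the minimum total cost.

Picking the cheapest available nurse for each shift independently would cost £270, but that ignores the shift limits.
An optimal schedule: Jun 14→Delgado, Jun 15→Farahani+Priya, Jun 16→Petrov, Jun 17→Ghosh, Jun 18→Farahani, Jun 19→Petrov, Jun 20→Priya, Jun 21→Ghosh.
Total: 34 + 40 + 42 + 26 + 38 + 40 + 26 + 42 + 38 = £326.

£326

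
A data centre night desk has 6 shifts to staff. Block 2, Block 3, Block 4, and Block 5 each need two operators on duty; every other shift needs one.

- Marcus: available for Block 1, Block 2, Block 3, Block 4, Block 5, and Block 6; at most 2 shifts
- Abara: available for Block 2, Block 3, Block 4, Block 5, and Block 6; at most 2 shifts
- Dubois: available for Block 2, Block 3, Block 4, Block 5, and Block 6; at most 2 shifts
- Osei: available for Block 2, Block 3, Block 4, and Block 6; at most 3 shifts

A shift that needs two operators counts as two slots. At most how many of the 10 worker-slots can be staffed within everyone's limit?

Total capacity across all operators is 2+2+2+3 = 9, and 10 slots are needed, so at most 9 can be filled.
An assignment achieving 9: Block 1→Marcus, Block 2→Abara+Dubois, Block 3→Dubois+Osei, Block 4→Osei, Block 5→Marcus+Abara, Block 6→Osei.
Loads: Marcus 2/2, Abara 2/2, Dubois 2/2, Osei 3/3.

9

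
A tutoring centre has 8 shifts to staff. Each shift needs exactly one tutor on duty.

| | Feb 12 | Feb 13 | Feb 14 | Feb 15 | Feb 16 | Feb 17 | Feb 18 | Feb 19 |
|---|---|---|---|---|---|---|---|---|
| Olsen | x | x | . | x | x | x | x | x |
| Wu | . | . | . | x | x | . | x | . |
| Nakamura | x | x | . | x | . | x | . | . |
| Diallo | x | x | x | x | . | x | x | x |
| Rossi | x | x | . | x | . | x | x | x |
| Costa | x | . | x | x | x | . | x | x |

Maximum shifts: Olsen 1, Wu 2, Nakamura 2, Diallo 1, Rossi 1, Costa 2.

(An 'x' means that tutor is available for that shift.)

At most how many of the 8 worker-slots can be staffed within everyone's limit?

8

Total capacity across all tutors is 1+2+2+1+1+2 = 9, and 8 slots are needed, so at most 8 can be filled.
An assignment achieving 8: Feb 12→Costa, Feb 13→Nakamura, Feb 14→Diallo, Feb 15→Wu, Feb 16→Olsen, Feb 17→Nakamura, Feb 18→Wu, Feb 19→Rossi.
Loads: Olsen 1/1, Wu 2/2, Nakamura 2/2, Diallo 1/1, Rossi 1/1, Costa 1/2.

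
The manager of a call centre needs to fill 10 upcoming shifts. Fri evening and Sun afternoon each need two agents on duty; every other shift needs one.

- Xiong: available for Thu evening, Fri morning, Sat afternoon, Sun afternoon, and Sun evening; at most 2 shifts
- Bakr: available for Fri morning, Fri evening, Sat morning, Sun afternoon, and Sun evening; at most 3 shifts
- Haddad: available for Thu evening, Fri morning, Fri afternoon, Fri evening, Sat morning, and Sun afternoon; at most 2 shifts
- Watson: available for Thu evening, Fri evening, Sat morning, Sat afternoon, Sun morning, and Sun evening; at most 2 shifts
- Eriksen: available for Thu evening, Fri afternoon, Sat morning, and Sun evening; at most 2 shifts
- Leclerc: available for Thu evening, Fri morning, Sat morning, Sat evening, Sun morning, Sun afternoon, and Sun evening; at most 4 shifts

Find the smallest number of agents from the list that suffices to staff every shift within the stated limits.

12 slots to fill and no one can take more than 4, so at least ⌈12/4⌉ = 3 agents are needed.
Any 4 agents together have capacity at most 4+3+2+2 = 11 < 12 slots, so 4 can never suffice.
Xiong, Bakr, Haddad, Watson, and Leclerc alone can cover everything: Thu evening→Xiong, Fri morning→Bakr, Fri afternoon→Haddad, Fri evening→Bakr+Haddad, Sat morning→Watson, Sat afternoon→Xiong, Sat evening→Leclerc, Sun morning→Watson, Sun afternoon→Bakr+Leclerc, Sun evening→Leclerc.

5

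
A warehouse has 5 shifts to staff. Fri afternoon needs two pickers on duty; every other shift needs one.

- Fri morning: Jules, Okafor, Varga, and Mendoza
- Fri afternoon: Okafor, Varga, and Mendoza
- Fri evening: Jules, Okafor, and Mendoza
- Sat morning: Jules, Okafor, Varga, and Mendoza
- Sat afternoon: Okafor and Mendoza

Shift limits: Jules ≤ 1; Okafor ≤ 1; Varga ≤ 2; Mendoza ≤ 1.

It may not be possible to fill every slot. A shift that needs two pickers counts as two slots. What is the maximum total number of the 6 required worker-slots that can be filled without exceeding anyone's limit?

Total capacity across all pickers is 1+1+2+1 = 5, and 6 slots are needed, so at most 5 can be filled.
An assignment achieving 5: Fri morning→Varga, Fri afternoon→Varga+Mendoza, Fri evening→Jules, Sat afternoon→Okafor.
Loads: Jules 1/1, Okafor 1/1, Varga 2/2, Mendoza 1/1.

5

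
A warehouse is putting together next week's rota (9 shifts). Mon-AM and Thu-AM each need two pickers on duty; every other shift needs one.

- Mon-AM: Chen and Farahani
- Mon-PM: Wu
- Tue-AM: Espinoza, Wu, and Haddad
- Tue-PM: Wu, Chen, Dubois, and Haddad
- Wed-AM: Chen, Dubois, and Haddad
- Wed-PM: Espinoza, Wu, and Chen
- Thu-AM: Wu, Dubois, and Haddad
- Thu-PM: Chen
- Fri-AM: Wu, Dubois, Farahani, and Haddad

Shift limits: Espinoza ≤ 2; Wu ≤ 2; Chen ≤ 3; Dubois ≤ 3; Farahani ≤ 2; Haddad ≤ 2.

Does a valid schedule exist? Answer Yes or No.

Yes

Mon-AM can only be covered by Chen and Farahani, so that assignment is forced.
Mon-PM can only be covered by Wu, so that assignment is forced.
Thu-PM can only be covered by Chen, so that assignment is forced.
One valid schedule: Mon-AM→Chen+Farahani, Mon-PM→Wu, Tue-AM→Espinoza, Tue-PM→Dubois, Wed-AM→Chen, Wed-PM→Espinoza, Thu-AM→Wu+Dubois, Thu-PM→Chen, Fri-AM→Dubois.
Loads: Espinoza 2/2, Wu 2/2, Chen 3/3, Dubois 3/3, Farahani 1/2, Haddad 0/2 — all within limits.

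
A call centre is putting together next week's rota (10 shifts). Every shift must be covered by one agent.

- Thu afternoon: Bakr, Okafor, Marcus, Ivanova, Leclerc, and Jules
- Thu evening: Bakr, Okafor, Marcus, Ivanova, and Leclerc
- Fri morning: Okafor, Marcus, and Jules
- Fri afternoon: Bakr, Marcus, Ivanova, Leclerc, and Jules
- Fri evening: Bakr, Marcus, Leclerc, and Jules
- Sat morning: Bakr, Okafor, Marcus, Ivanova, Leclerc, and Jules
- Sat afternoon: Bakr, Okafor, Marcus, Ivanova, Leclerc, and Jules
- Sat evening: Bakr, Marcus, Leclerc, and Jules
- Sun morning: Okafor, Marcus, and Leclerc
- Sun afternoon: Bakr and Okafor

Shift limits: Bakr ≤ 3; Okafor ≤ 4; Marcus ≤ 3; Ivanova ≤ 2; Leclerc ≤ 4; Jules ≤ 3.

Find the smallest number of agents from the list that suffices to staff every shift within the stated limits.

10 slots to fill and no one can take more than 4, so at least ⌈10/4⌉ = 3 agents are needed.
Bakr, Okafor, and Marcus alone can cover everything: Thu afternoon→Okafor, Thu evening→Marcus, Fri morning→Okafor, Fri afternoon→Bakr, Fri evening→Bakr, Sat morning→Marcus, Sat afternoon→Marcus, Sat evening→Bakr, Sun morning→Okafor, Sun afternoon→Okafor.

3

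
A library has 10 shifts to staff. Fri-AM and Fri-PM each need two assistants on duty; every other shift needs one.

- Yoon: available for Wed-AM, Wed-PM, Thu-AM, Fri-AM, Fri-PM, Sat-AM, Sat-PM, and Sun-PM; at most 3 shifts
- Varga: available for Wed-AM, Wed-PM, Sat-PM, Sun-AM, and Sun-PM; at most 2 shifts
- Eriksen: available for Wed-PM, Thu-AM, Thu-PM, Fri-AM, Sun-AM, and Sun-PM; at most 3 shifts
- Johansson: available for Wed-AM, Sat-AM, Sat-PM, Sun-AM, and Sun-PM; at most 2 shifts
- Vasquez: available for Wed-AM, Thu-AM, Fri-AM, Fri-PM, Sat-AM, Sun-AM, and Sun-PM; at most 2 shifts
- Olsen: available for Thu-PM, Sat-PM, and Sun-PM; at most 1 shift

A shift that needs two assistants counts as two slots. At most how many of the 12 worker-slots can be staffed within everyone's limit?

Total capacity across all assistants is 3+2+3+2+2+1 = 13, and 12 slots are needed, so at most 12 can be filled.
An assignment achieving 12: Wed-AM→Varga, Wed-PM→Yoon, Thu-AM→Yoon, Thu-PM→Eriksen, Fri-AM→Eriksen+Vasquez, Fri-PM→Yoon+Vasquez, Sat-AM→Johansson, Sat-PM→Varga, Sun-AM→Eriksen, Sun-PM→Johansson.
Loads: Yoon 3/3, Varga 2/2, Eriksen 3/3, Johansson 2/2, Vasquez 2/2, Olsen 0/1.

12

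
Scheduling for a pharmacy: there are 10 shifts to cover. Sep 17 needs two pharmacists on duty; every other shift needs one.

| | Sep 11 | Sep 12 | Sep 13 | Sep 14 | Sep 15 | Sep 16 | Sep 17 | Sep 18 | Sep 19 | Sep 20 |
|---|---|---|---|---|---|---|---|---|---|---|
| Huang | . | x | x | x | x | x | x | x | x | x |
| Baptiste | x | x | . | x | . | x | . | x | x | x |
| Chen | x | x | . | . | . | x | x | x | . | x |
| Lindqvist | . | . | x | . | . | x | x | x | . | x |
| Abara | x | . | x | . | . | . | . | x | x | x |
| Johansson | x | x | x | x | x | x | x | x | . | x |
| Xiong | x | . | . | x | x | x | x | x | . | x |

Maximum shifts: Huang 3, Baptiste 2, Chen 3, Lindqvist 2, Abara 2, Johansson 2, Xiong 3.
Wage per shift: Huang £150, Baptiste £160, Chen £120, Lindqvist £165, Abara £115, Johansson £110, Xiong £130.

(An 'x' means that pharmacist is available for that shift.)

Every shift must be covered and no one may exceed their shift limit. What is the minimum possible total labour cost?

Picking the cheapest available pharmacist for each shift independently would cost £1225, but that ignores the shift limits.
An optimal schedule: Sep 11→Chen, Sep 12→Johansson, Sep 13→Abara, Sep 14→Xiong, Sep 15→Johansson, Sep 16→Chen, Sep 17→Xiong+Huang, Sep 18→Chen, Sep 19→Abara, Sep 20→Xiong.
Total: 120 + 110 + 115 + 130 + 110 + 120 + 130 + 150 + 120 + 115 + 130 = £1350.

£1350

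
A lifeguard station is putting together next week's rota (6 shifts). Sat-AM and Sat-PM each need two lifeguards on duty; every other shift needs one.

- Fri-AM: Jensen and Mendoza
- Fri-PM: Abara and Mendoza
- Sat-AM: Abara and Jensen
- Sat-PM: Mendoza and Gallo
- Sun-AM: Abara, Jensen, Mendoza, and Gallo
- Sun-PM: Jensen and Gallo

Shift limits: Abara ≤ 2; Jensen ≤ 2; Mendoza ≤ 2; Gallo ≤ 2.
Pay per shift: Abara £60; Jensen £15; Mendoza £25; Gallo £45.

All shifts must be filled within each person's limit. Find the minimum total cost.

£290

Sat-AM can only be covered by Abara and Jensen, so that assignment is forced.
Sat-PM can only be covered by Mendoza and Gallo, so that assignment is forced.
Picking the cheapest available lifeguard for each shift independently would cost £215, but that ignores the shift limits.
An optimal schedule: Fri-AM→Jensen, Fri-PM→Abara, Sat-AM→Abara+Jensen, Sat-PM→Mendoza+Gallo, Sun-AM→Mendoza, Sun-PM→Gallo.
Total: 15 + 60 + 60 + 15 + 25 + 45 + 25 + 45 = £290.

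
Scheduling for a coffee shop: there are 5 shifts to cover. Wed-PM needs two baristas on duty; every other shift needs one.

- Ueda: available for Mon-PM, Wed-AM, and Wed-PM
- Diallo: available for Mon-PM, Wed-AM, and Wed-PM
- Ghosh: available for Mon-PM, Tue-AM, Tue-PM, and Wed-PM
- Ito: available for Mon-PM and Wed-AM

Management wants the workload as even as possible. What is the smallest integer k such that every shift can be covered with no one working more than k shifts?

2

With 4 baristas and 6 worker-slots to fill, someone must work at least ⌈6/4⌉ = 2 shifts, so k ≥ 2.
k = 2 works: Mon-PM→Diallo, Tue-AM→Ghosh, Tue-PM→Ghosh, Wed-AM→Ueda, Wed-PM→Ueda+Diallo.
Loads: Ueda 2, Diallo 2, Ghosh 2, Ito 0 — all ≤ 2.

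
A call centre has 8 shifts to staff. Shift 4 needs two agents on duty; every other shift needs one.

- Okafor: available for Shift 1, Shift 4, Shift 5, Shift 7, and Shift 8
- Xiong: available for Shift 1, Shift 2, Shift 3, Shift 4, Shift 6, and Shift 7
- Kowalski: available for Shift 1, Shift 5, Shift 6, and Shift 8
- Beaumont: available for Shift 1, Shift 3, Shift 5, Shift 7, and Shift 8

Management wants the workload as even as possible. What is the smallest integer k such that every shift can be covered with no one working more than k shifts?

With 4 agents and 9 worker-slots to fill, someone must work at least ⌈9/4⌉ = 3 shifts, so k ≥ 3.
k = 3 works: Shift 1→Kowalski, Shift 2→Xiong, Shift 3→Xiong, Shift 4→Okafor+Xiong, Shift 5→Okafor, Shift 6→Kowalski, Shift 7→Okafor, Shift 8→Kowalski.
Loads: Okafor 3, Xiong 3, Kowalski 3, Beaumont 0 — all ≤ 3.

3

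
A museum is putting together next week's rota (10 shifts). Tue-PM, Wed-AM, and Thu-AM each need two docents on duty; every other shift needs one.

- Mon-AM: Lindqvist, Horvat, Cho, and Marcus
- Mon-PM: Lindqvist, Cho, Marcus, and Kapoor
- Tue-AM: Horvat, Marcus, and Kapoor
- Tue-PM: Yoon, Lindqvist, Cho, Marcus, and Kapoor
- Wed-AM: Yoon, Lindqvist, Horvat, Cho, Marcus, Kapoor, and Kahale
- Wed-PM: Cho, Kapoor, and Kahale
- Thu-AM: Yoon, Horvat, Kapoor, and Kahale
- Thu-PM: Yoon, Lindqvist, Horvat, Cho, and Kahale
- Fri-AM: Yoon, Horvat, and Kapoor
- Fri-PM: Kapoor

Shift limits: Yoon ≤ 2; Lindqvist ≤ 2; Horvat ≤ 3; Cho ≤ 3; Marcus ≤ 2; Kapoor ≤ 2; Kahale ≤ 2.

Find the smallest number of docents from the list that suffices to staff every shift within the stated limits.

6

13 slots to fill and no one can take more than 3, so at least ⌈13/3⌉ = 5 docents are needed.
Any 5 docents together have capacity at most 3+3+2+2+2 = 12 < 13 slots, so 5 can never suffice.
Yoon, Lindqvist, Horvat, Cho, Marcus, and Kapoor alone can cover everything: Mon-AM→Lindqvist, Mon-PM→Lindqvist, Tue-AM→Horvat, Tue-PM→Cho+Marcus, Wed-AM→Cho+Marcus, Wed-PM→Cho, Thu-AM→Yoon+Horvat, Thu-PM→Horvat, Fri-AM→Yoon, Fri-PM→Kapoor.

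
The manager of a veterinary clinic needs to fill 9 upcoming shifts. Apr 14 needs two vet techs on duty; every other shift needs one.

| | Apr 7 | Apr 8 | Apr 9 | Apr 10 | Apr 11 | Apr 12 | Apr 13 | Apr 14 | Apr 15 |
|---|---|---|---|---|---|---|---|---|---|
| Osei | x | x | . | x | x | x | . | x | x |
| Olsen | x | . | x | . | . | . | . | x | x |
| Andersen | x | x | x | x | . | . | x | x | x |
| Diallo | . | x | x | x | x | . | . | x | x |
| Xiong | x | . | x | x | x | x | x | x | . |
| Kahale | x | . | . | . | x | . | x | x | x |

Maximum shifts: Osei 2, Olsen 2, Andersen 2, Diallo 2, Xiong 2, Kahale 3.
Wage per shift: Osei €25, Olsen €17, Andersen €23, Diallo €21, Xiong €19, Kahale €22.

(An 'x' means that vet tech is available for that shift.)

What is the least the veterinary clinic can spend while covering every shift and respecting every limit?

€203

Picking the cheapest available vet tech for each shift independently would cost €184, but that ignores the shift limits.
An optimal schedule: Apr 7→Olsen, Apr 8→Diallo, Apr 9→Olsen, Apr 10→Diallo, Apr 11→Kahale, Apr 12→Xiong, Apr 13→Xiong, Apr 14→Kahale+Andersen, Apr 15→Kahale.
Total: 17 + 21 + 17 + 21 + 22 + 19 + 19 + 22 + 23 + 22 = €203.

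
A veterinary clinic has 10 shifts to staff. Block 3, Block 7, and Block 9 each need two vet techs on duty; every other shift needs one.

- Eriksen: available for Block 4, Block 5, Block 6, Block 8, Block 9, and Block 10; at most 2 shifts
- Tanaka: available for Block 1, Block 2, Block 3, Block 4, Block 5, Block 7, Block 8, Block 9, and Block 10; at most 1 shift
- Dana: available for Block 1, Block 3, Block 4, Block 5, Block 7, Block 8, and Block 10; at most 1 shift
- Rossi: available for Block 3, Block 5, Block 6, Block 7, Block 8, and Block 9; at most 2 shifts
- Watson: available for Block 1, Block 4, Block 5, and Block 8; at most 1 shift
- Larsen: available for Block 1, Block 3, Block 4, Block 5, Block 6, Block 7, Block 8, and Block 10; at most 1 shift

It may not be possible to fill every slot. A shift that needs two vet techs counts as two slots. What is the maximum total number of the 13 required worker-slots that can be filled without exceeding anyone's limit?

Total capacity across all vet techs is 2+1+1+2+1+1 = 8, and 13 slots are needed, so at most 8 can be filled.
An assignment achieving 8: Block 1→Dana, Block 2→Tanaka, Block 3→Rossi+Larsen, Block 4→Watson, Block 6→Eriksen, Block 9→Eriksen+Rossi.
Loads: Eriksen 2/2, Tanaka 1/1, Dana 1/1, Rossi 2/2, Watson 1/1, Larsen 1/1.

8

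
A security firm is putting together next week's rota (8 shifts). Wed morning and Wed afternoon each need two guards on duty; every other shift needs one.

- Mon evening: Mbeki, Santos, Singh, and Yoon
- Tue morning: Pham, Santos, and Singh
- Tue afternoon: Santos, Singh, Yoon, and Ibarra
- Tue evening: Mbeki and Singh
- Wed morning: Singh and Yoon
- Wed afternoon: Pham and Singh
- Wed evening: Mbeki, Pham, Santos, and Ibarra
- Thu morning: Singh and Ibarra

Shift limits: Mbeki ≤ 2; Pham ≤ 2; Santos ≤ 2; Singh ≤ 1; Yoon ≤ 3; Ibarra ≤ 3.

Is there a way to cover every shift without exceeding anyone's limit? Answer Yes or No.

No

Total capacity is 13 and 10 slots are needed, so capacity alone doesn't rule it out.
Shifts {Wed morning, Wed afternoon} need 4 worker-slots in total, but the guards available for any of those shifts (Pham, Singh, and Yoon) can supply at most 3 among them. So no valid schedule exists.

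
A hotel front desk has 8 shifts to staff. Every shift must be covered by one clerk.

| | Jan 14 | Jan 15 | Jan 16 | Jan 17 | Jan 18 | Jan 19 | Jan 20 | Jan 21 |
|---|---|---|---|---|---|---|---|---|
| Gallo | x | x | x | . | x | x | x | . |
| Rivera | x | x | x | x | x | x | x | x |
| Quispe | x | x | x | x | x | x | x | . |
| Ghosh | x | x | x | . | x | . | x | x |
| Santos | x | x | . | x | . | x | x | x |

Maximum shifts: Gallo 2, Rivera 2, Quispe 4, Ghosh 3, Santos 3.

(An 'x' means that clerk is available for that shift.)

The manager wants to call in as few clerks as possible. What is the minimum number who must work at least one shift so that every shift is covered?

8 slots to fill and no one can take more than 4, so at least ⌈8/4⌉ = 2 clerks are needed.
Any 2 clerks together have capacity at most 4+3 = 7 < 8 slots, so 2 can never suffice.
Gallo, Rivera, and Quispe alone can cover everything: Jan 14→Gallo, Jan 15→Gallo, Jan 16→Quispe, Jan 17→Rivera, Jan 18→Quispe, Jan 19→Quispe, Jan 20→Quispe, Jan 21→Rivera.

3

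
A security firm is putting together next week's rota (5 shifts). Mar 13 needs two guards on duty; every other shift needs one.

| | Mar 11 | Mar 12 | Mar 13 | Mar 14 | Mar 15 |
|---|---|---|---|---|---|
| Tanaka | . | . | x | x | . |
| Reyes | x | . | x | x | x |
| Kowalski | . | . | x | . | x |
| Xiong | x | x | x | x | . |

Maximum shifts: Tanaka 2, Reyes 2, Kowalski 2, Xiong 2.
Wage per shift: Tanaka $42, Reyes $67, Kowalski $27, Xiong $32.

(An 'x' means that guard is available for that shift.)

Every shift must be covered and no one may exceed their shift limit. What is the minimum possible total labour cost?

$202

Mar 12 can only be covered by Xiong, so that assignment is forced.
Picking the cheapest available guard for each shift independently would cost $182, but that ignores the shift limits.
An optimal schedule: Mar 11→Xiong, Mar 12→Xiong, Mar 13→Kowalski+Tanaka, Mar 14→Tanaka, Mar 15→Kowalski.
Total: 32 + 32 + 27 + 42 + 42 + 27 = $202.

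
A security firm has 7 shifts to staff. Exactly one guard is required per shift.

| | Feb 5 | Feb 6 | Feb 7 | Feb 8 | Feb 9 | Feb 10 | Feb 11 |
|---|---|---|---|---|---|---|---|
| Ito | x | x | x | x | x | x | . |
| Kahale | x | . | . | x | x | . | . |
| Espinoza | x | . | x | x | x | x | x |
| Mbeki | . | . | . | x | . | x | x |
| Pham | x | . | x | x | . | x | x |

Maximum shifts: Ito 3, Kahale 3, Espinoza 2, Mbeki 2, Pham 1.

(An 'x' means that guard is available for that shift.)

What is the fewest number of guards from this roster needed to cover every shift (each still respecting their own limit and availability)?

3

7 slots to fill and no one can take more than 3, so at least ⌈7/3⌉ = 3 guards are needed.
Ito, Kahale, and Espinoza alone can cover everything: Feb 5→Kahale, Feb 6→Ito, Feb 7→Ito, Feb 8→Kahale, Feb 9→Kahale, Feb 10→Ito, Feb 11→Espinoza.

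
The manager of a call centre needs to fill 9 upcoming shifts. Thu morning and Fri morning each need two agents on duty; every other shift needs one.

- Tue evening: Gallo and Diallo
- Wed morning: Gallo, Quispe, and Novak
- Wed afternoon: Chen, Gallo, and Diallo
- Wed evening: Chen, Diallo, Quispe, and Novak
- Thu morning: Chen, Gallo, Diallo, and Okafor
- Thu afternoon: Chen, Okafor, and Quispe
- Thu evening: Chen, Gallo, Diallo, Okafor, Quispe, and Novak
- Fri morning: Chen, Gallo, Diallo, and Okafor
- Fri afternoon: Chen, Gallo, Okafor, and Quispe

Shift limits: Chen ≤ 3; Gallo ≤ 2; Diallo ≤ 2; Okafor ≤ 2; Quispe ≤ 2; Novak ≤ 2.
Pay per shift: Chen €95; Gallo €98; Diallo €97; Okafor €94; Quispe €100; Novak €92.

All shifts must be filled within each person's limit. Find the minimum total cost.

€1047

Picking the cheapest available agent for each shift independently would cost €1034, but that ignores the shift limits.
An optimal schedule: Tue evening→Diallo, Wed morning→Novak, Wed afternoon→Chen, Wed evening→Novak, Thu morning→Chen+Diallo, Thu afternoon→Okafor, Thu evening→Gallo, Fri morning→Chen+Gallo, Fri afternoon→Okafor.
Total: 97 + 92 + 95 + 92 + 95 + 97 + 94 + 98 + 95 + 98 + 94 = €1047.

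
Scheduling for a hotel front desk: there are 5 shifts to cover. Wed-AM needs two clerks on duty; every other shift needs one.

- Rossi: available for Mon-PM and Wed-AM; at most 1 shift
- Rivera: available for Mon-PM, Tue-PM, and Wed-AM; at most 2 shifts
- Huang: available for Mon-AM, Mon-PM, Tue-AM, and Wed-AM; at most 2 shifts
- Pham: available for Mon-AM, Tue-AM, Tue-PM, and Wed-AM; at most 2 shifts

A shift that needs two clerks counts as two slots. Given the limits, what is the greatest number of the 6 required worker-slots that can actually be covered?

Total capacity across all clerks is 1+2+2+2 = 7, and 6 slots are needed, so at most 6 can be filled.
An assignment achieving 6: Mon-AM→Huang, Mon-PM→Rossi, Tue-AM→Huang, Tue-PM→Rivera, Wed-AM→Rivera+Pham.
Loads: Rossi 1/1, Rivera 2/2, Huang 2/2, Pham 1/2.

6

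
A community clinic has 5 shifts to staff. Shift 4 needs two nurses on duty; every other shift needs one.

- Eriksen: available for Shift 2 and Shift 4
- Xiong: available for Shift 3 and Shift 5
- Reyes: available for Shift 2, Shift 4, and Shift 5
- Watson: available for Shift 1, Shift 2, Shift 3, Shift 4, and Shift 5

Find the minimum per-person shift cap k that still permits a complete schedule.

With 4 nurses and 6 worker-slots to fill, someone must work at least ⌈6/4⌉ = 2 shifts, so k ≥ 2.
k = 2 works: Shift 1→Watson, Shift 2→Eriksen, Shift 3→Xiong, Shift 4→Eriksen+Reyes, Shift 5→Xiong.
Loads: Eriksen 2, Xiong 2, Reyes 1, Watson 1 — all ≤ 2.

2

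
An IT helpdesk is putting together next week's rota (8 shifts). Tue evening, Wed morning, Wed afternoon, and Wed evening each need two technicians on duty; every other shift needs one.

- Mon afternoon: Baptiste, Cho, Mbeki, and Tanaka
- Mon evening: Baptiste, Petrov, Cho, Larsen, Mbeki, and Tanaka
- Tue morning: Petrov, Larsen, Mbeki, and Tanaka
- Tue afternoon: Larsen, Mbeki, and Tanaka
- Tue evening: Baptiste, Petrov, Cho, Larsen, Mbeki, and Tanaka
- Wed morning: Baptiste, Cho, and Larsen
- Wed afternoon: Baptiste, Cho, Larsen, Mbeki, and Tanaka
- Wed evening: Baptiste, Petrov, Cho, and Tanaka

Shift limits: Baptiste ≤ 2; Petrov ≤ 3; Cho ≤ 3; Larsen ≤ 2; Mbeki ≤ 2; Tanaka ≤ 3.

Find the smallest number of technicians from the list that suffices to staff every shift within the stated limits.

12 slots to fill and no one can take more than 3, so at least ⌈12/3⌉ = 4 technicians are needed.
Any 4 technicians together have capacity at most 3+3+3+2 = 11 < 12 slots, so 4 can never suffice.
Baptiste, Petrov, Cho, Larsen, and Mbeki alone can cover everything: Mon afternoon→Baptiste, Mon evening→Petrov, Tue morning→Petrov, Tue afternoon→Larsen, Tue evening→Larsen+Mbeki, Wed morning→Baptiste+Cho, Wed afternoon→Cho+Mbeki, Wed evening→Petrov+Cho.

5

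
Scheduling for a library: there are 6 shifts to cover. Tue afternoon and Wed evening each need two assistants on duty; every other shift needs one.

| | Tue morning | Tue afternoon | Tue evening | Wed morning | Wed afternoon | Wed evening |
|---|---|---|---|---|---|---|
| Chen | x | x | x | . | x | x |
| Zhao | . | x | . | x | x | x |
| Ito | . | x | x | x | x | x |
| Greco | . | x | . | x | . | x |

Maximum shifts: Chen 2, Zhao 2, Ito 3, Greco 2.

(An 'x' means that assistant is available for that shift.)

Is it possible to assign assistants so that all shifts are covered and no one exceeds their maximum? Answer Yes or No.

Tue morning can only be covered by Chen, so that assignment is forced.
One valid schedule: Tue morning→Chen, Tue afternoon→Ito+Greco, Tue evening→Chen, Wed morning→Zhao, Wed afternoon→Zhao, Wed evening→Ito+Greco.
Loads: Chen 2/2, Zhao 2/2, Ito 2/3, Greco 2/2 — all within limits.

Yes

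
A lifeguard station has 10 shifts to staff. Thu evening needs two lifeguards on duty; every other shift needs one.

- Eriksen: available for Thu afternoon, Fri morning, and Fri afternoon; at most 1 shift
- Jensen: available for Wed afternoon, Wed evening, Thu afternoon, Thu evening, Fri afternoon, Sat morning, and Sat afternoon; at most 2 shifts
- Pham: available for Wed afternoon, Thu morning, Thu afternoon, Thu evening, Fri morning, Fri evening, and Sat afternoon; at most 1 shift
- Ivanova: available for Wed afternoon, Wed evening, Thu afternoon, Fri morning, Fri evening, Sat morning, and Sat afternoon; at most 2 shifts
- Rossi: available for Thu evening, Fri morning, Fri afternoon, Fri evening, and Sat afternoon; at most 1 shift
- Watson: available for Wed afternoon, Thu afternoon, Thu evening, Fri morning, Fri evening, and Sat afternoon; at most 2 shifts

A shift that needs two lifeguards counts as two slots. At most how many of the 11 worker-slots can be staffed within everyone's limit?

Total capacity across all lifeguards is 1+2+1+2+1+2 = 9, and 11 slots are needed, so at most 9 can be filled.
An assignment achieving 9: Wed afternoon→Ivanova, Wed evening→Jensen, Thu morning→Pham, Thu afternoon→Watson, Thu evening→Rossi+Watson, Fri afternoon→Eriksen, Fri evening→Ivanova, Sat morning→Jensen.
Loads: Eriksen 1/1, Jensen 2/2, Pham 1/1, Ivanova 2/2, Rossi 1/1, Watson 2/2.

9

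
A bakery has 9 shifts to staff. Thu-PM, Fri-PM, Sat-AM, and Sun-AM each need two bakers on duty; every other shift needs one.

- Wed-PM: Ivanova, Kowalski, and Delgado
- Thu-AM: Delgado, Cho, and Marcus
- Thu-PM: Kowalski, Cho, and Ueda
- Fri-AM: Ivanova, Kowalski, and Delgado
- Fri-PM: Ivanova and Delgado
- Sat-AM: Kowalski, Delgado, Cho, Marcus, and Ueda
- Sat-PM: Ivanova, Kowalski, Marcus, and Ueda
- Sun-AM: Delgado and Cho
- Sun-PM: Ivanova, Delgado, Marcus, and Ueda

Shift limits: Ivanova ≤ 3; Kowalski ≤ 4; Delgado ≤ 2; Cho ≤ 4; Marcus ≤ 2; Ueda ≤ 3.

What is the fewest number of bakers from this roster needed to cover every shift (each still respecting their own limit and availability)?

4

13 slots to fill and no one can take more than 4, so at least ⌈13/4⌉ = 4 bakers are needed.
Ivanova, Kowalski, Delgado, and Cho alone can cover everything: Wed-PM→Kowalski, Thu-AM→Cho, Thu-PM→Kowalski+Cho, Fri-AM→Kowalski, Fri-PM→Ivanova+Delgado, Sat-AM→Kowalski+Cho, Sat-PM→Ivanova, Sun-AM→Delgado+Cho, Sun-PM→Ivanova.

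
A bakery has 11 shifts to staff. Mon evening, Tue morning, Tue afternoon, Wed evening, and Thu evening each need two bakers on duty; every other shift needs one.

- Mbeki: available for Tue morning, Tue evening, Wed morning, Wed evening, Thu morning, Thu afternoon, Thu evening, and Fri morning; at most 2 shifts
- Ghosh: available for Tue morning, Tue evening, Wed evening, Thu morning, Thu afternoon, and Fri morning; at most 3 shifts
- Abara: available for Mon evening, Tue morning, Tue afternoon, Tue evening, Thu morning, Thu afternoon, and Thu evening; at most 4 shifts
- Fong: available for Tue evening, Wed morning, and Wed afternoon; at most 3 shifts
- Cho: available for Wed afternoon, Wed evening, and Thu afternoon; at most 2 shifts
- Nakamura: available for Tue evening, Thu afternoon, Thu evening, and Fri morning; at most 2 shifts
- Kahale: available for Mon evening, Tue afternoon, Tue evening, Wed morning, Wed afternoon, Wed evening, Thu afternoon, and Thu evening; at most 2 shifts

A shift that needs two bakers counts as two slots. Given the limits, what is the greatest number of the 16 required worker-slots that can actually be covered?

Total capacity across all bakers is 2+3+4+3+2+2+2 = 18, and 16 slots are needed, so at most 16 can be filled.
An assignment achieving 16: Mon evening→Abara+Kahale, Tue morning→Mbeki+Ghosh, Tue afternoon→Abara+Kahale, Tue evening→Abara, Wed morning→Mbeki, Wed afternoon→Fong, Wed evening→Ghosh+Cho, Thu morning→Ghosh, Thu afternoon→Cho, Thu evening→Abara+Nakamura, Fri morning→Nakamura.
Loads: Mbeki 2/2, Ghosh 3/3, Abara 4/4, Fong 1/3, Cho 2/2, Nakamura 2/2, Kahale 2/2.

16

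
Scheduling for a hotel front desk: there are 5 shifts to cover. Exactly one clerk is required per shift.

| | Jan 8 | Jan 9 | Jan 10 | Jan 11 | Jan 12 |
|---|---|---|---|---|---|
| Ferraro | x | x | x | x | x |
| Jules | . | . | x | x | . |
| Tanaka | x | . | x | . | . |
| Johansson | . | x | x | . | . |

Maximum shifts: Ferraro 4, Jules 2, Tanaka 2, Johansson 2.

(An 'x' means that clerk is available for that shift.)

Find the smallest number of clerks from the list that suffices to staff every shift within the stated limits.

2

5 slots to fill and no one can take more than 4, so at least ⌈5/4⌉ = 2 clerks are needed.
Ferraro and Jules alone can cover everything: Jan 8→Ferraro, Jan 9→Ferraro, Jan 10→Ferraro, Jan 11→Jules, Jan 12→Ferraro.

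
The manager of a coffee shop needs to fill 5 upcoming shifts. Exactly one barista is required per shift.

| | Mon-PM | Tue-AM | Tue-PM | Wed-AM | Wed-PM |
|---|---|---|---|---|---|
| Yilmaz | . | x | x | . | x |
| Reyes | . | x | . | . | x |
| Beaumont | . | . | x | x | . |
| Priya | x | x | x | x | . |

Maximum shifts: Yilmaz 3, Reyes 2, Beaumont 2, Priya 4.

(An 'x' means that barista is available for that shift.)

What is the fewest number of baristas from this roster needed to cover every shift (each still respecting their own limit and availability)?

2

5 slots to fill and no one can take more than 4, so at least ⌈5/4⌉ = 2 baristas are needed.
Yilmaz and Priya alone can cover everything: Mon-PM→Priya, Tue-AM→Yilmaz, Tue-PM→Yilmaz, Wed-AM→Priya, Wed-PM→Yilmaz.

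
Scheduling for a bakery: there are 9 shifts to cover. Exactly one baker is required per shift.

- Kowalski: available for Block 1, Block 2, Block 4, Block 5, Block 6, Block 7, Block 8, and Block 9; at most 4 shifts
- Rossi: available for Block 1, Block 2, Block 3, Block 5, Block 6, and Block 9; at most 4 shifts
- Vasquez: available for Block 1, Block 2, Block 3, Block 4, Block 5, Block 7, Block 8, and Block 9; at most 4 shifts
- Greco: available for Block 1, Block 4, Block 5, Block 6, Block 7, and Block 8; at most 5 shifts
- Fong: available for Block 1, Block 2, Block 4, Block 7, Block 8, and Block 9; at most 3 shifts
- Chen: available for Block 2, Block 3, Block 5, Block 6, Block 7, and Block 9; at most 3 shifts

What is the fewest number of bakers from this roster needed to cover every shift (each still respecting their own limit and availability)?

2

9 slots to fill and no one can take more than 5, so at least ⌈9/5⌉ = 2 bakers are needed.
Rossi and Greco alone can cover everything: Block 1→Rossi, Block 2→Rossi, Block 3→Rossi, Block 4→Greco, Block 5→Greco, Block 6→Greco, Block 7→Greco, Block 8→Greco, Block 9→Rossi.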